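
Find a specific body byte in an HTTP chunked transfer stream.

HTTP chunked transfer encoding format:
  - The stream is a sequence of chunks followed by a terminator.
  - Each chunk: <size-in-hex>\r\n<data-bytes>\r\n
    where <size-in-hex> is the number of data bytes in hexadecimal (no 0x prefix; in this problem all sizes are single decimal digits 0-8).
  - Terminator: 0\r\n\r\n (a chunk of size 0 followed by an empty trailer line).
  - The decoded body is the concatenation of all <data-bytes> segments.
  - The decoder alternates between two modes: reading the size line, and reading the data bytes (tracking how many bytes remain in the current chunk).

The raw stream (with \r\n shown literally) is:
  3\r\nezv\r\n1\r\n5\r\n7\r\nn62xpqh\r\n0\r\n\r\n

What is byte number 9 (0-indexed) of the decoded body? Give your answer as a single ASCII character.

Answer: q

Derivation:
Chunk 1: stream[0..1]='3' size=0x3=3, data at stream[3..6]='ezv' -> body[0..3], body so far='ezv'
Chunk 2: stream[8..9]='1' size=0x1=1, data at stream[11..12]='5' -> body[3..4], body so far='ezv5'
Chunk 3: stream[14..15]='7' size=0x7=7, data at stream[17..24]='n62xpqh' -> body[4..11], body so far='ezv5n62xpqh'
Chunk 4: stream[26..27]='0' size=0 (terminator). Final body='ezv5n62xpqh' (11 bytes)
Body byte 9 = 'q'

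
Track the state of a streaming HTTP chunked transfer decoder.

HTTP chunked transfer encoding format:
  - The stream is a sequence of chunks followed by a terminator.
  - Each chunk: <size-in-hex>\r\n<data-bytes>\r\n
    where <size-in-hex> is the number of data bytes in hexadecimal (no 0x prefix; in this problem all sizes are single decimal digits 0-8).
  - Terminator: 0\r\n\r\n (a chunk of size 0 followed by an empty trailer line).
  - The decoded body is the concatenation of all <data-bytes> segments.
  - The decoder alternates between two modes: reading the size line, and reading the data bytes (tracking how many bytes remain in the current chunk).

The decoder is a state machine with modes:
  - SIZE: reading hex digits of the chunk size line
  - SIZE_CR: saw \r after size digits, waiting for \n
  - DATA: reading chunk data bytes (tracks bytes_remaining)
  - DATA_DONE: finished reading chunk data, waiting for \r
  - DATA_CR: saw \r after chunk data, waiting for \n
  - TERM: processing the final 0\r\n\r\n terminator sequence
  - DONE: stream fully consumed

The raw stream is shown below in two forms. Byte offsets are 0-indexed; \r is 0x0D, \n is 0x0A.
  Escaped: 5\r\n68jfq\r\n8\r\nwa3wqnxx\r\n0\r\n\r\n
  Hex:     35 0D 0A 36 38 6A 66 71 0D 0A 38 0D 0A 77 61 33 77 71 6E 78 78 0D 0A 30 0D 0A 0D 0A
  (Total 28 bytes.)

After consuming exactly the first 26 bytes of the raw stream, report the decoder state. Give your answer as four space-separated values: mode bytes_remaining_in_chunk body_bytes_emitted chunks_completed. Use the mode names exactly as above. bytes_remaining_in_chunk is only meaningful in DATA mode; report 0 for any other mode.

Byte 0 = '5': mode=SIZE remaining=0 emitted=0 chunks_done=0
Byte 1 = 0x0D: mode=SIZE_CR remaining=0 emitted=0 chunks_done=0
Byte 2 = 0x0A: mode=DATA remaining=5 emitted=0 chunks_done=0
Byte 3 = '6': mode=DATA remaining=4 emitted=1 chunks_done=0
Byte 4 = '8': mode=DATA remaining=3 emitted=2 chunks_done=0
Byte 5 = 'j': mode=DATA remaining=2 emitted=3 chunks_done=0
Byte 6 = 'f': mode=DATA remaining=1 emitted=4 chunks_done=0
Byte 7 = 'q': mode=DATA_DONE remaining=0 emitted=5 chunks_done=0
Byte 8 = 0x0D: mode=DATA_CR remaining=0 emitted=5 chunks_done=0
Byte 9 = 0x0A: mode=SIZE remaining=0 emitted=5 chunks_done=1
Byte 10 = '8': mode=SIZE remaining=0 emitted=5 chunks_done=1
Byte 11 = 0x0D: mode=SIZE_CR remaining=0 emitted=5 chunks_done=1
Byte 12 = 0x0A: mode=DATA remaining=8 emitted=5 chunks_done=1
Byte 13 = 'w': mode=DATA remaining=7 emitted=6 chunks_done=1
Byte 14 = 'a': mode=DATA remaining=6 emitted=7 chunks_done=1
Byte 15 = '3': mode=DATA remaining=5 emitted=8 chunks_done=1
Byte 16 = 'w': mode=DATA remaining=4 emitted=9 chunks_done=1
Byte 17 = 'q': mode=DATA remaining=3 emitted=10 chunks_done=1
Byte 18 = 'n': mode=DATA remaining=2 emitted=11 chunks_done=1
Byte 19 = 'x': mode=DATA remaining=1 emitted=12 chunks_done=1
Byte 20 = 'x': mode=DATA_DONE remaining=0 emitted=13 chunks_done=1
Byte 21 = 0x0D: mode=DATA_CR remaining=0 emitted=13 chunks_done=1
Byte 22 = 0x0A: mode=SIZE remaining=0 emitted=13 chunks_done=2
Byte 23 = '0': mode=SIZE remaining=0 emitted=13 chunks_done=2
Byte 24 = 0x0D: mode=SIZE_CR remaining=0 emitted=13 chunks_done=2
Byte 25 = 0x0A: mode=TERM remaining=0 emitted=13 chunks_done=2

Answer: TERM 0 13 2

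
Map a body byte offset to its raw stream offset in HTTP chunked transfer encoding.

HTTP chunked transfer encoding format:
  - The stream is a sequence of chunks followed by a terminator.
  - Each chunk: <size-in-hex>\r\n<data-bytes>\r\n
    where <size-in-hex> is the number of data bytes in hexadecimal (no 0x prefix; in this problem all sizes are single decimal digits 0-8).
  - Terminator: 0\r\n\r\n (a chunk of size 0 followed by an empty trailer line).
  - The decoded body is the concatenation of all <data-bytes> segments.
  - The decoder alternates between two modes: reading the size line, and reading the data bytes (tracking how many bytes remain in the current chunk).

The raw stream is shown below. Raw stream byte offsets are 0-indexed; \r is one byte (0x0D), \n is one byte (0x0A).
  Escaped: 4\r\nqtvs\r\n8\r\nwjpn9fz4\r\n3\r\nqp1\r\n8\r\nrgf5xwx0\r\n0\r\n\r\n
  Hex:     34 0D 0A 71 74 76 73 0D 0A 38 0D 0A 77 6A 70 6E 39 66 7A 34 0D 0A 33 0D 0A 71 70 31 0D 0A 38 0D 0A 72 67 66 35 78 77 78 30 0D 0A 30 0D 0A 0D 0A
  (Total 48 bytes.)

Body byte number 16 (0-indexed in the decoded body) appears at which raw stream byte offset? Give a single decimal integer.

Chunk 1: stream[0..1]='4' size=0x4=4, data at stream[3..7]='qtvs' -> body[0..4], body so far='qtvs'
Chunk 2: stream[9..10]='8' size=0x8=8, data at stream[12..20]='wjpn9fz4' -> body[4..12], body so far='qtvswjpn9fz4'
Chunk 3: stream[22..23]='3' size=0x3=3, data at stream[25..28]='qp1' -> body[12..15], body so far='qtvswjpn9fz4qp1'
Chunk 4: stream[30..31]='8' size=0x8=8, data at stream[33..41]='rgf5xwx0' -> body[15..23], body so far='qtvswjpn9fz4qp1rgf5xwx0'
Chunk 5: stream[43..44]='0' size=0 (terminator). Final body='qtvswjpn9fz4qp1rgf5xwx0' (23 bytes)
Body byte 16 at stream offset 34

Answer: 34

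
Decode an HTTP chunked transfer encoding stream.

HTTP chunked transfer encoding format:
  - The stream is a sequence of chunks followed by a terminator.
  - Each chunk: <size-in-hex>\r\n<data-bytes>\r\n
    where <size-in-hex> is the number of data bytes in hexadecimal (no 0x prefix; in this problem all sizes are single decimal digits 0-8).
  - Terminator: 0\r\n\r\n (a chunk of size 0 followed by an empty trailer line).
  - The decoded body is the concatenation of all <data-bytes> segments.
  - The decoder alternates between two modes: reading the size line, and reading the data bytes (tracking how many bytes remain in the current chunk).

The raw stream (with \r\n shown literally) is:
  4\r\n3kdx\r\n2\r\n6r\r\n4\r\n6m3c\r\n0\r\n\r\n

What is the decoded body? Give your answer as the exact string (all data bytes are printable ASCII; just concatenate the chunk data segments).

Answer: 3kdx6r6m3c

Derivation:
Chunk 1: stream[0..1]='4' size=0x4=4, data at stream[3..7]='3kdx' -> body[0..4], body so far='3kdx'
Chunk 2: stream[9..10]='2' size=0x2=2, data at stream[12..14]='6r' -> body[4..6], body so far='3kdx6r'
Chunk 3: stream[16..17]='4' size=0x4=4, data at stream[19..23]='6m3c' -> body[6..10], body so far='3kdx6r6m3c'
Chunk 4: stream[25..26]='0' size=0 (terminator). Final body='3kdx6r6m3c' (10 bytes)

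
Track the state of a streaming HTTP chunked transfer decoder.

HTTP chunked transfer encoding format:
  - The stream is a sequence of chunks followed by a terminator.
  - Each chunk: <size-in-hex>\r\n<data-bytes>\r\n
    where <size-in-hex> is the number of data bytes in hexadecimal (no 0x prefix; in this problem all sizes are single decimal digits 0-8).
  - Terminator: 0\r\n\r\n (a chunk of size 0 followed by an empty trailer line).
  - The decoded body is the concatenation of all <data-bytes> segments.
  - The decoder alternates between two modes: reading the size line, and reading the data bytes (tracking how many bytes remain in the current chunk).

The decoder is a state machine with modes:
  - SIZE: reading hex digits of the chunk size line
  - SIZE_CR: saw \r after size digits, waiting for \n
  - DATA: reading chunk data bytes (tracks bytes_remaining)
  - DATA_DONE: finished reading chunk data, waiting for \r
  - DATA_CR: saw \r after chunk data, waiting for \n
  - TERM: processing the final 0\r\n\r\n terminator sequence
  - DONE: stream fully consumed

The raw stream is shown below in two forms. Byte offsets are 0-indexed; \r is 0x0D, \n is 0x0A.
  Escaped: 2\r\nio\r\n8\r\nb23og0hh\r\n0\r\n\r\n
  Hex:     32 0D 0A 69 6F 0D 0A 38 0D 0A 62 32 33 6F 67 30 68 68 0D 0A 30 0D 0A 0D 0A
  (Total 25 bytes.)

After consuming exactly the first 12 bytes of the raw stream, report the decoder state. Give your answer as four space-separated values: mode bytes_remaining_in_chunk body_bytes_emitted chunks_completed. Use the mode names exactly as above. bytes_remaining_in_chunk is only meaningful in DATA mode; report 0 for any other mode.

Answer: DATA 6 4 1

Derivation:
Byte 0 = '2': mode=SIZE remaining=0 emitted=0 chunks_done=0
Byte 1 = 0x0D: mode=SIZE_CR remaining=0 emitted=0 chunks_done=0
Byte 2 = 0x0A: mode=DATA remaining=2 emitted=0 chunks_done=0
Byte 3 = 'i': mode=DATA remaining=1 emitted=1 chunks_done=0
Byte 4 = 'o': mode=DATA_DONE remaining=0 emitted=2 chunks_done=0
Byte 5 = 0x0D: mode=DATA_CR remaining=0 emitted=2 chunks_done=0
Byte 6 = 0x0A: mode=SIZE remaining=0 emitted=2 chunks_done=1
Byte 7 = '8': mode=SIZE remaining=0 emitted=2 chunks_done=1
Byte 8 = 0x0D: mode=SIZE_CR remaining=0 emitted=2 chunks_done=1
Byte 9 = 0x0A: mode=DATA remaining=8 emitted=2 chunks_done=1
Byte 10 = 'b': mode=DATA remaining=7 emitted=3 chunks_done=1
Byte 11 = '2': mode=DATA remaining=6 emitted=4 chunks_done=1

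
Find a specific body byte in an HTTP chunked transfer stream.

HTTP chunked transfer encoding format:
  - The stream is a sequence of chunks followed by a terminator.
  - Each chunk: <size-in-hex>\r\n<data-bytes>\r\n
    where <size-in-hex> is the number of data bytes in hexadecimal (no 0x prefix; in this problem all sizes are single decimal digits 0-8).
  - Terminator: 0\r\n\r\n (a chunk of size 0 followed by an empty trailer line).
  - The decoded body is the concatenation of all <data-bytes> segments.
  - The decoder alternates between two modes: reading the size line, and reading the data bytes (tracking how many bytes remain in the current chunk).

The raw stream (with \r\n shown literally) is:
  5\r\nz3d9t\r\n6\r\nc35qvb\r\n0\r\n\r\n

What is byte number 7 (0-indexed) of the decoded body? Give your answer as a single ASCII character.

Chunk 1: stream[0..1]='5' size=0x5=5, data at stream[3..8]='z3d9t' -> body[0..5], body so far='z3d9t'
Chunk 2: stream[10..11]='6' size=0x6=6, data at stream[13..19]='c35qvb' -> body[5..11], body so far='z3d9tc35qvb'
Chunk 3: stream[21..22]='0' size=0 (terminator). Final body='z3d9tc35qvb' (11 bytes)
Body byte 7 = '5'

Answer: 5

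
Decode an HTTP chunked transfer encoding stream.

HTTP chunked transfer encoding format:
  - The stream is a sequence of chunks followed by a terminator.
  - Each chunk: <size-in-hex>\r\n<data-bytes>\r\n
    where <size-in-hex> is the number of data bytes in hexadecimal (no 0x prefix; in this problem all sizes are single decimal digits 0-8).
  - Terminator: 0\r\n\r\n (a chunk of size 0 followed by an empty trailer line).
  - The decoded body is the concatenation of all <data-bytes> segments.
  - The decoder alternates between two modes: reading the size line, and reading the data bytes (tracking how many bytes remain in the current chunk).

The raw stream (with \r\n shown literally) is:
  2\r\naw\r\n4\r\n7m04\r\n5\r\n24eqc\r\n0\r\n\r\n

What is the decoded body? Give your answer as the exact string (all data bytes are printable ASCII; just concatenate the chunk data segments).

Chunk 1: stream[0..1]='2' size=0x2=2, data at stream[3..5]='aw' -> body[0..2], body so far='aw'
Chunk 2: stream[7..8]='4' size=0x4=4, data at stream[10..14]='7m04' -> body[2..6], body so far='aw7m04'
Chunk 3: stream[16..17]='5' size=0x5=5, data at stream[19..24]='24eqc' -> body[6..11], body so far='aw7m0424eqc'
Chunk 4: stream[26..27]='0' size=0 (terminator). Final body='aw7m0424eqc' (11 bytes)

Answer: aw7m0424eqc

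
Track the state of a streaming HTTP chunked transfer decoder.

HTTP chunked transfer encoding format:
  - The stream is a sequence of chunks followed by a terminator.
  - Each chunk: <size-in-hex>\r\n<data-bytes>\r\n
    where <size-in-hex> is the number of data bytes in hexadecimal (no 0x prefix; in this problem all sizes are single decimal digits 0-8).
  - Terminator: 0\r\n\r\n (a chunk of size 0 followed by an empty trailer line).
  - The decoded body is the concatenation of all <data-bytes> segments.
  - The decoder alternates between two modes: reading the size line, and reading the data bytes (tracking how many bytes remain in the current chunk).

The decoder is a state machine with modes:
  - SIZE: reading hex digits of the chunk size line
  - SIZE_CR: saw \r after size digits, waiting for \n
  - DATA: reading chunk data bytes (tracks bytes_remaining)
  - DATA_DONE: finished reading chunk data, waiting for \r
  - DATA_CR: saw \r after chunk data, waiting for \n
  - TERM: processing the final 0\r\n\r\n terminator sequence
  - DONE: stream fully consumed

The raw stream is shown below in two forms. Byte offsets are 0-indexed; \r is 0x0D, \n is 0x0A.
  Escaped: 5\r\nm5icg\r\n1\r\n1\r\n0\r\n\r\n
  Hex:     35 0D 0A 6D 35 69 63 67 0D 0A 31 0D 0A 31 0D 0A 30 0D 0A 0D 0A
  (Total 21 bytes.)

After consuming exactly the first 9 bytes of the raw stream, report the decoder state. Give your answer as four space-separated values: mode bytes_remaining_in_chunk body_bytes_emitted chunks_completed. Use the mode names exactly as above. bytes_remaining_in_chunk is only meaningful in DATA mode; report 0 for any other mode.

Byte 0 = '5': mode=SIZE remaining=0 emitted=0 chunks_done=0
Byte 1 = 0x0D: mode=SIZE_CR remaining=0 emitted=0 chunks_done=0
Byte 2 = 0x0A: mode=DATA remaining=5 emitted=0 chunks_done=0
Byte 3 = 'm': mode=DATA remaining=4 emitted=1 chunks_done=0
Byte 4 = '5': mode=DATA remaining=3 emitted=2 chunks_done=0
Byte 5 = 'i': mode=DATA remaining=2 emitted=3 chunks_done=0
Byte 6 = 'c': mode=DATA remaining=1 emitted=4 chunks_done=0
Byte 7 = 'g': mode=DATA_DONE remaining=0 emitted=5 chunks_done=0
Byte 8 = 0x0D: mode=DATA_CR remaining=0 emitted=5 chunks_done=0

Answer: DATA_CR 0 5 0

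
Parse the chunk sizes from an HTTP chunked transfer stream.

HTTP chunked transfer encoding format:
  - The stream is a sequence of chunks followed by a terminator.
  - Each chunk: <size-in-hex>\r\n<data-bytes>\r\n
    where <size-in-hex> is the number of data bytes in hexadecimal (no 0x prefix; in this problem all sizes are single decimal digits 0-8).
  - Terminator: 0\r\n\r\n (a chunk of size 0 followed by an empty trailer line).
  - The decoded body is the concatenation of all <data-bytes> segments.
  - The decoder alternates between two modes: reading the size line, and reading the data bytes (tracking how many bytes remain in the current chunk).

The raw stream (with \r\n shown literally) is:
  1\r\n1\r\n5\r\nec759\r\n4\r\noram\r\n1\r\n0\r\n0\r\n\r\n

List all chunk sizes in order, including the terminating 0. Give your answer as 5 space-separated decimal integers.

Chunk 1: stream[0..1]='1' size=0x1=1, data at stream[3..4]='1' -> body[0..1], body so far='1'
Chunk 2: stream[6..7]='5' size=0x5=5, data at stream[9..14]='ec759' -> body[1..6], body so far='1ec759'
Chunk 3: stream[16..17]='4' size=0x4=4, data at stream[19..23]='oram' -> body[6..10], body so far='1ec759oram'
Chunk 4: stream[25..26]='1' size=0x1=1, data at stream[28..29]='0' -> body[10..11], body so far='1ec759oram0'
Chunk 5: stream[31..32]='0' size=0 (terminator). Final body='1ec759oram0' (11 bytes)

Answer: 1 5 4 1 0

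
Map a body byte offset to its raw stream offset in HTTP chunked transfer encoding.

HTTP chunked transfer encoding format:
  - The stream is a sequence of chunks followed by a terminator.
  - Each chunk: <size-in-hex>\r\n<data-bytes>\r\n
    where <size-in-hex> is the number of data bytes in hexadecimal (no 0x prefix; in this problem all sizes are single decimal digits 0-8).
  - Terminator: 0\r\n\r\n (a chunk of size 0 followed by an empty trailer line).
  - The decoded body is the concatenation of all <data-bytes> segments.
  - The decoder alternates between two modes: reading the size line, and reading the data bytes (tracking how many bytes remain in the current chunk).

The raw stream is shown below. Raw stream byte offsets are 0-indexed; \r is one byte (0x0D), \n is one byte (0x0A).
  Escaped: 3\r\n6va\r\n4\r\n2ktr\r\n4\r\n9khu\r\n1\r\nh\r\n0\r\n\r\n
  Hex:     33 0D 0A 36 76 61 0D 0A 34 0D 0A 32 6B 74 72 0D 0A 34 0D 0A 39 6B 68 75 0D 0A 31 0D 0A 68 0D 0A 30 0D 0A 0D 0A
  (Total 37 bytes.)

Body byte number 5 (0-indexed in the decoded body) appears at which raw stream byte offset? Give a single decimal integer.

Chunk 1: stream[0..1]='3' size=0x3=3, data at stream[3..6]='6va' -> body[0..3], body so far='6va'
Chunk 2: stream[8..9]='4' size=0x4=4, data at stream[11..15]='2ktr' -> body[3..7], body so far='6va2ktr'
Chunk 3: stream[17..18]='4' size=0x4=4, data at stream[20..24]='9khu' -> body[7..11], body so far='6va2ktr9khu'
Chunk 4: stream[26..27]='1' size=0x1=1, data at stream[29..30]='h' -> body[11..12], body so far='6va2ktr9khuh'
Chunk 5: stream[32..33]='0' size=0 (terminator). Final body='6va2ktr9khuh' (12 bytes)
Body byte 5 at stream offset 13

Answer: 13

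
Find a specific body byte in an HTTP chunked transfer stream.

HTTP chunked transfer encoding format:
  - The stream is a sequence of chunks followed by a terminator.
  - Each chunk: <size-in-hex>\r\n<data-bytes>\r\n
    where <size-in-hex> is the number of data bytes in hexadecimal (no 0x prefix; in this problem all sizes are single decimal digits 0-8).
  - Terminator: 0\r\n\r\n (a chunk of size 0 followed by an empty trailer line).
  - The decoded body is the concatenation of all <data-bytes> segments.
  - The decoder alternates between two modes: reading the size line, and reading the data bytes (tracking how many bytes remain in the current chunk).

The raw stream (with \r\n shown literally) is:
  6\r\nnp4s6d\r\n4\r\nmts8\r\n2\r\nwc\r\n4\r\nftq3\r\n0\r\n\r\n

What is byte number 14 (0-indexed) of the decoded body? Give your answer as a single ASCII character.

Chunk 1: stream[0..1]='6' size=0x6=6, data at stream[3..9]='np4s6d' -> body[0..6], body so far='np4s6d'
Chunk 2: stream[11..12]='4' size=0x4=4, data at stream[14..18]='mts8' -> body[6..10], body so far='np4s6dmts8'
Chunk 3: stream[20..21]='2' size=0x2=2, data at stream[23..25]='wc' -> body[10..12], body so far='np4s6dmts8wc'
Chunk 4: stream[27..28]='4' size=0x4=4, data at stream[30..34]='ftq3' -> body[12..16], body so far='np4s6dmts8wcftq3'
Chunk 5: stream[36..37]='0' size=0 (terminator). Final body='np4s6dmts8wcftq3' (16 bytes)
Body byte 14 = 'q'

Answer: q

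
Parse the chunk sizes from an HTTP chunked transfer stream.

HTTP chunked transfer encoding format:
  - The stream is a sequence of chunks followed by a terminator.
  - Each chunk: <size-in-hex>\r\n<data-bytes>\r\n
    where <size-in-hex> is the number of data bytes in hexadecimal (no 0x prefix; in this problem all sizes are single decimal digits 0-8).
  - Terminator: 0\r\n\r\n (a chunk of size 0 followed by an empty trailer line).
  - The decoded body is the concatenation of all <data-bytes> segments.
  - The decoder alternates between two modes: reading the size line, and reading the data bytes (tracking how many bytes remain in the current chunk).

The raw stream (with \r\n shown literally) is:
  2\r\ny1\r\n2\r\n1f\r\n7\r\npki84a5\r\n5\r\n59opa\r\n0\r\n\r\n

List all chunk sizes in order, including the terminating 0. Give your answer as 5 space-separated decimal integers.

Chunk 1: stream[0..1]='2' size=0x2=2, data at stream[3..5]='y1' -> body[0..2], body so far='y1'
Chunk 2: stream[7..8]='2' size=0x2=2, data at stream[10..12]='1f' -> body[2..4], body so far='y11f'
Chunk 3: stream[14..15]='7' size=0x7=7, data at stream[17..24]='pki84a5' -> body[4..11], body so far='y11fpki84a5'
Chunk 4: stream[26..27]='5' size=0x5=5, data at stream[29..34]='59opa' -> body[11..16], body so far='y11fpki84a559opa'
Chunk 5: stream[36..37]='0' size=0 (terminator). Final body='y11fpki84a559opa' (16 bytes)

Answer: 2 2 7 5 0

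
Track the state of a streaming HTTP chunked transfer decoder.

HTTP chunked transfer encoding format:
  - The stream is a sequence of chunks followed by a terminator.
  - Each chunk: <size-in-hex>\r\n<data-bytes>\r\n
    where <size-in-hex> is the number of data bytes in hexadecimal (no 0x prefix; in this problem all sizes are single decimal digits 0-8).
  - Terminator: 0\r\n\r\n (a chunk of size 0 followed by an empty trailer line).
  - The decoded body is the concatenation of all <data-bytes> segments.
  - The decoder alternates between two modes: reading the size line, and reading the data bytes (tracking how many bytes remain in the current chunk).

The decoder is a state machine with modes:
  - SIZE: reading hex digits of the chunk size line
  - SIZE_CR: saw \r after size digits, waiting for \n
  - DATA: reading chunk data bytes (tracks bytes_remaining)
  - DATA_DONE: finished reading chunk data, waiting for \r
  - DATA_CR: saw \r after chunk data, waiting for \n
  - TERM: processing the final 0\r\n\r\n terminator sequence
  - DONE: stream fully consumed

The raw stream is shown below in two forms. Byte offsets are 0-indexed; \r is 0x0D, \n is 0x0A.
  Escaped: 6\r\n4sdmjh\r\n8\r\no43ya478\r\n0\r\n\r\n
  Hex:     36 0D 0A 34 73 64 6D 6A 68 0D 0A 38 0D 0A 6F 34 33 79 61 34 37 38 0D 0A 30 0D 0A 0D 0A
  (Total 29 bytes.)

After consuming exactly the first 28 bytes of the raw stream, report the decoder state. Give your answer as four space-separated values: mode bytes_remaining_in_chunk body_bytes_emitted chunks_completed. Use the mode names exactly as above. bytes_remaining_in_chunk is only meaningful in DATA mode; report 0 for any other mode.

Byte 0 = '6': mode=SIZE remaining=0 emitted=0 chunks_done=0
Byte 1 = 0x0D: mode=SIZE_CR remaining=0 emitted=0 chunks_done=0
Byte 2 = 0x0A: mode=DATA remaining=6 emitted=0 chunks_done=0
Byte 3 = '4': mode=DATA remaining=5 emitted=1 chunks_done=0
Byte 4 = 's': mode=DATA remaining=4 emitted=2 chunks_done=0
Byte 5 = 'd': mode=DATA remaining=3 emitted=3 chunks_done=0
Byte 6 = 'm': mode=DATA remaining=2 emitted=4 chunks_done=0
Byte 7 = 'j': mode=DATA remaining=1 emitted=5 chunks_done=0
Byte 8 = 'h': mode=DATA_DONE remaining=0 emitted=6 chunks_done=0
Byte 9 = 0x0D: mode=DATA_CR remaining=0 emitted=6 chunks_done=0
Byte 10 = 0x0A: mode=SIZE remaining=0 emitted=6 chunks_done=1
Byte 11 = '8': mode=SIZE remaining=0 emitted=6 chunks_done=1
Byte 12 = 0x0D: mode=SIZE_CR remaining=0 emitted=6 chunks_done=1
Byte 13 = 0x0A: mode=DATA remaining=8 emitted=6 chunks_done=1
Byte 14 = 'o': mode=DATA remaining=7 emitted=7 chunks_done=1
Byte 15 = '4': mode=DATA remaining=6 emitted=8 chunks_done=1
Byte 16 = '3': mode=DATA remaining=5 emitted=9 chunks_done=1
Byte 17 = 'y': mode=DATA remaining=4 emitted=10 chunks_done=1
Byte 18 = 'a': mode=DATA remaining=3 emitted=11 chunks_done=1
Byte 19 = '4': mode=DATA remaining=2 emitted=12 chunks_done=1
Byte 20 = '7': mode=DATA remaining=1 emitted=13 chunks_done=1
Byte 21 = '8': mode=DATA_DONE remaining=0 emitted=14 chunks_done=1
Byte 22 = 0x0D: mode=DATA_CR remaining=0 emitted=14 chunks_done=1
Byte 23 = 0x0A: mode=SIZE remaining=0 emitted=14 chunks_done=2
Byte 24 = '0': mode=SIZE remaining=0 emitted=14 chunks_done=2
Byte 25 = 0x0D: mode=SIZE_CR remaining=0 emitted=14 chunks_done=2
Byte 26 = 0x0A: mode=TERM remaining=0 emitted=14 chunks_done=2
Byte 27 = 0x0D: mode=TERM remaining=0 emitted=14 chunks_done=2

Answer: TERM 0 14 2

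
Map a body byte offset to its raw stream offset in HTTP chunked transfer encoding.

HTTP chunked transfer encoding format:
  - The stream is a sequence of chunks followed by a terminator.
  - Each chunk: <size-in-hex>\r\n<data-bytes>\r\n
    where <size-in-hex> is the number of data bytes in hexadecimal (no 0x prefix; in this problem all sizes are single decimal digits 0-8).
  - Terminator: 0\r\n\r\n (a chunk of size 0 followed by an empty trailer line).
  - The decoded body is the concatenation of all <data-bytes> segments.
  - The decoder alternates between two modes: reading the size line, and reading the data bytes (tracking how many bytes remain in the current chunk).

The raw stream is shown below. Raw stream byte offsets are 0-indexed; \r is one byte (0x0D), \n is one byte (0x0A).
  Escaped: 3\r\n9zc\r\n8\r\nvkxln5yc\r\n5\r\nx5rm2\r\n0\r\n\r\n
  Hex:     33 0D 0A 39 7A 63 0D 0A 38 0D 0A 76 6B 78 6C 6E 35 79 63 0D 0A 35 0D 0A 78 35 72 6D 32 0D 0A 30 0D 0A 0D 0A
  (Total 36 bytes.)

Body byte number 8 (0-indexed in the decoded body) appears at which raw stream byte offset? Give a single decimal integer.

Chunk 1: stream[0..1]='3' size=0x3=3, data at stream[3..6]='9zc' -> body[0..3], body so far='9zc'
Chunk 2: stream[8..9]='8' size=0x8=8, data at stream[11..19]='vkxln5yc' -> body[3..11], body so far='9zcvkxln5yc'
Chunk 3: stream[21..22]='5' size=0x5=5, data at stream[24..29]='x5rm2' -> body[11..16], body so far='9zcvkxln5ycx5rm2'
Chunk 4: stream[31..32]='0' size=0 (terminator). Final body='9zcvkxln5ycx5rm2' (16 bytes)
Body byte 8 at stream offset 16

Answer: 16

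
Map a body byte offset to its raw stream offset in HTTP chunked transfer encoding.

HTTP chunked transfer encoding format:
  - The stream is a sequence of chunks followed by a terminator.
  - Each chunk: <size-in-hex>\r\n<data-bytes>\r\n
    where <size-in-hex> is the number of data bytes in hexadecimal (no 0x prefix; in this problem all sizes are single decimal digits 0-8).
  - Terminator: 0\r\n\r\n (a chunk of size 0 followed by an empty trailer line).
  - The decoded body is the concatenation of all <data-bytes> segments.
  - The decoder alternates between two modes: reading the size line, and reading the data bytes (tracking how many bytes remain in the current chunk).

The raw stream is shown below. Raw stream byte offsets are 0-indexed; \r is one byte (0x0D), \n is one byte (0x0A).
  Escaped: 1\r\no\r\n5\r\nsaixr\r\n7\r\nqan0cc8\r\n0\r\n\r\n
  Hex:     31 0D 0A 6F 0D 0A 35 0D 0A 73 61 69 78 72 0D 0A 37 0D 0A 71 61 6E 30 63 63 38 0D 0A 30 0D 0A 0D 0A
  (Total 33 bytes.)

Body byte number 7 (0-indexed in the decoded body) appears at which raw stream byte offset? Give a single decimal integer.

Answer: 20

Derivation:
Chunk 1: stream[0..1]='1' size=0x1=1, data at stream[3..4]='o' -> body[0..1], body so far='o'
Chunk 2: stream[6..7]='5' size=0x5=5, data at stream[9..14]='saixr' -> body[1..6], body so far='osaixr'
Chunk 3: stream[16..17]='7' size=0x7=7, data at stream[19..26]='qan0cc8' -> body[6..13], body so far='osaixrqan0cc8'
Chunk 4: stream[28..29]='0' size=0 (terminator). Final body='osaixrqan0cc8' (13 bytes)
Body byte 7 at stream offset 20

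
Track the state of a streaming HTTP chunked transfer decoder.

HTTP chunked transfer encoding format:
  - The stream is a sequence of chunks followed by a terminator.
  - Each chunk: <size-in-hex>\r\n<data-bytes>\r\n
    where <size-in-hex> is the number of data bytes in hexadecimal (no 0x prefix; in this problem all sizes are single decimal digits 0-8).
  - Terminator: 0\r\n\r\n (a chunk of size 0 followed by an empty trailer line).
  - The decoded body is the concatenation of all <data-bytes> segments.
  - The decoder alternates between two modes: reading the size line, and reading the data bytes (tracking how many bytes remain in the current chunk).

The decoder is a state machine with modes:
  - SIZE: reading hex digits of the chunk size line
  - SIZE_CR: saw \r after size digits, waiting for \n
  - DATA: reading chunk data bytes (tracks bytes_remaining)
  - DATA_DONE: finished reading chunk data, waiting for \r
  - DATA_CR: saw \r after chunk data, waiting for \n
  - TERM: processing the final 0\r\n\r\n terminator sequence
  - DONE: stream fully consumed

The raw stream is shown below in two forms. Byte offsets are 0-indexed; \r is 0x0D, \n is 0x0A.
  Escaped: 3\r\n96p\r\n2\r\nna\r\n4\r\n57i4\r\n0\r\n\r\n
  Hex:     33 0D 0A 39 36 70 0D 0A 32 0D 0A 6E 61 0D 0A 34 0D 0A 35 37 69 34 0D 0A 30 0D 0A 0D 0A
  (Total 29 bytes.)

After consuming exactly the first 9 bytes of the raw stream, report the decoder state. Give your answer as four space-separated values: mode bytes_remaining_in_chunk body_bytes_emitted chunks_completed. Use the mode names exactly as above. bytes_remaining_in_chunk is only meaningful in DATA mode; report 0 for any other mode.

Byte 0 = '3': mode=SIZE remaining=0 emitted=0 chunks_done=0
Byte 1 = 0x0D: mode=SIZE_CR remaining=0 emitted=0 chunks_done=0
Byte 2 = 0x0A: mode=DATA remaining=3 emitted=0 chunks_done=0
Byte 3 = '9': mode=DATA remaining=2 emitted=1 chunks_done=0
Byte 4 = '6': mode=DATA remaining=1 emitted=2 chunks_done=0
Byte 5 = 'p': mode=DATA_DONE remaining=0 emitted=3 chunks_done=0
Byte 6 = 0x0D: mode=DATA_CR remaining=0 emitted=3 chunks_done=0
Byte 7 = 0x0A: mode=SIZE remaining=0 emitted=3 chunks_done=1
Byte 8 = '2': mode=SIZE remaining=0 emitted=3 chunks_done=1

Answer: SIZE 0 3 1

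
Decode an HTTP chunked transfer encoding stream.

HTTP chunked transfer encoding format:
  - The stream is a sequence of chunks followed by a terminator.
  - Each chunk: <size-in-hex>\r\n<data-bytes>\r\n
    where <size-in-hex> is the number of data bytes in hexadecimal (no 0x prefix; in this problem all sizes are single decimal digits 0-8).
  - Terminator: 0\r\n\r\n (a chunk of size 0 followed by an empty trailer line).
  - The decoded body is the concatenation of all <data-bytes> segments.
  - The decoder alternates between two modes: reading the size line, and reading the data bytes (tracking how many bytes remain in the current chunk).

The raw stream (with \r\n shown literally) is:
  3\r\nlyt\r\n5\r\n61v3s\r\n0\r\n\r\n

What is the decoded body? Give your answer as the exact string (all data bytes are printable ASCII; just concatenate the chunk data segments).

Chunk 1: stream[0..1]='3' size=0x3=3, data at stream[3..6]='lyt' -> body[0..3], body so far='lyt'
Chunk 2: stream[8..9]='5' size=0x5=5, data at stream[11..16]='61v3s' -> body[3..8], body so far='lyt61v3s'
Chunk 3: stream[18..19]='0' size=0 (terminator). Final body='lyt61v3s' (8 bytes)

Answer: lyt61v3s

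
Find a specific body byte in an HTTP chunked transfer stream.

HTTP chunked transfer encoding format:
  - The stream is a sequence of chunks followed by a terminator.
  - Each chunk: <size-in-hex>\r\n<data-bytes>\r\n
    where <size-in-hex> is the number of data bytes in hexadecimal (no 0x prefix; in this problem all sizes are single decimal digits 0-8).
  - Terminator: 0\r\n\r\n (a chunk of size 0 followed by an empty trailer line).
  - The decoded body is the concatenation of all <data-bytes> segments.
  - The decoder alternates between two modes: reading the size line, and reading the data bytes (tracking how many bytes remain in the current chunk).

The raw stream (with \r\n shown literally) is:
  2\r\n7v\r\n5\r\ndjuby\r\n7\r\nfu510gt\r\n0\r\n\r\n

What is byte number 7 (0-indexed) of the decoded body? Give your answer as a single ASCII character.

Answer: f

Derivation:
Chunk 1: stream[0..1]='2' size=0x2=2, data at stream[3..5]='7v' -> body[0..2], body so far='7v'
Chunk 2: stream[7..8]='5' size=0x5=5, data at stream[10..15]='djuby' -> body[2..7], body so far='7vdjuby'
Chunk 3: stream[17..18]='7' size=0x7=7, data at stream[20..27]='fu510gt' -> body[7..14], body so far='7vdjubyfu510gt'
Chunk 4: stream[29..30]='0' size=0 (terminator). Final body='7vdjubyfu510gt' (14 bytes)
Body byte 7 = 'f'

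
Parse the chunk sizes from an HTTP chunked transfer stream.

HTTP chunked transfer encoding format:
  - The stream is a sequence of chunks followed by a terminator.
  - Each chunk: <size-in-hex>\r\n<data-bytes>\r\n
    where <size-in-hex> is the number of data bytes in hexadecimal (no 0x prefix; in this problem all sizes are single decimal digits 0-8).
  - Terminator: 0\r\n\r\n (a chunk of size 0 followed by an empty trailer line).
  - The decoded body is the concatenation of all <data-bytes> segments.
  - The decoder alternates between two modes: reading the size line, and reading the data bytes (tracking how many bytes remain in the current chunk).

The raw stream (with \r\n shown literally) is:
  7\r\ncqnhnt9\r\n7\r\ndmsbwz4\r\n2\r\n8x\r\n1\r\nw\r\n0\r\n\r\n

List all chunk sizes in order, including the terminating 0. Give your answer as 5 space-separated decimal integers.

Answer: 7 7 2 1 0

Derivation:
Chunk 1: stream[0..1]='7' size=0x7=7, data at stream[3..10]='cqnhnt9' -> body[0..7], body so far='cqnhnt9'
Chunk 2: stream[12..13]='7' size=0x7=7, data at stream[15..22]='dmsbwz4' -> body[7..14], body so far='cqnhnt9dmsbwz4'
Chunk 3: stream[24..25]='2' size=0x2=2, data at stream[27..29]='8x' -> body[14..16], body so far='cqnhnt9dmsbwz48x'
Chunk 4: stream[31..32]='1' size=0x1=1, data at stream[34..35]='w' -> body[16..17], body so far='cqnhnt9dmsbwz48xw'
Chunk 5: stream[37..38]='0' size=0 (terminator). Final body='cqnhnt9dmsbwz48xw' (17 bytes)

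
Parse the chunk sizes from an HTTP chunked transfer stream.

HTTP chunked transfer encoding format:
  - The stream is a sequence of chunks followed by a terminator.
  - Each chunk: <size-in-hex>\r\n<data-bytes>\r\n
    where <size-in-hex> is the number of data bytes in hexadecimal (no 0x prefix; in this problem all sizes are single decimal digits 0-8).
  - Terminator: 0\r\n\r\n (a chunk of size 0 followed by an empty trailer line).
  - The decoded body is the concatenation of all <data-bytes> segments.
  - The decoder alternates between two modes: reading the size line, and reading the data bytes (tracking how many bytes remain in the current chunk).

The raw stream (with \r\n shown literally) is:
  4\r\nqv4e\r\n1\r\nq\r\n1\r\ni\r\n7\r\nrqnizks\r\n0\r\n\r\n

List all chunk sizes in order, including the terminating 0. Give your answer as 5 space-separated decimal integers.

Answer: 4 1 1 7 0

Derivation:
Chunk 1: stream[0..1]='4' size=0x4=4, data at stream[3..7]='qv4e' -> body[0..4], body so far='qv4e'
Chunk 2: stream[9..10]='1' size=0x1=1, data at stream[12..13]='q' -> body[4..5], body so far='qv4eq'
Chunk 3: stream[15..16]='1' size=0x1=1, data at stream[18..19]='i' -> body[5..6], body so far='qv4eqi'
Chunk 4: stream[21..22]='7' size=0x7=7, data at stream[24..31]='rqnizks' -> body[6..13], body so far='qv4eqirqnizks'
Chunk 5: stream[33..34]='0' size=0 (terminator). Final body='qv4eqirqnizks' (13 bytes)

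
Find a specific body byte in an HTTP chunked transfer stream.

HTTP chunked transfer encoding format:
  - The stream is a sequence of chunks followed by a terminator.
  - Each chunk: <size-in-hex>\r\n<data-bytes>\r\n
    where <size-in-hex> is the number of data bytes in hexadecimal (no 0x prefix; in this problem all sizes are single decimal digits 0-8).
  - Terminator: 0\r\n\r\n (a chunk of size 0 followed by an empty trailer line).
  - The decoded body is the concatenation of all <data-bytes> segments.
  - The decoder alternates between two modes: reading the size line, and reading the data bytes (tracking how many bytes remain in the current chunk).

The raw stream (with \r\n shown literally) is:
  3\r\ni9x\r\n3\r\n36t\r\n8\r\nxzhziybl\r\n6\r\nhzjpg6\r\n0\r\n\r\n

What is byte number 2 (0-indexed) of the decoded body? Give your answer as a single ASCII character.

Answer: x

Derivation:
Chunk 1: stream[0..1]='3' size=0x3=3, data at stream[3..6]='i9x' -> body[0..3], body so far='i9x'
Chunk 2: stream[8..9]='3' size=0x3=3, data at stream[11..14]='36t' -> body[3..6], body so far='i9x36t'
Chunk 3: stream[16..17]='8' size=0x8=8, data at stream[19..27]='xzhziybl' -> body[6..14], body so far='i9x36txzhziybl'
Chunk 4: stream[29..30]='6' size=0x6=6, data at stream[32..38]='hzjpg6' -> body[14..20], body so far='i9x36txzhziyblhzjpg6'
Chunk 5: stream[40..41]='0' size=0 (terminator). Final body='i9x36txzhziyblhzjpg6' (20 bytes)
Body byte 2 = 'x'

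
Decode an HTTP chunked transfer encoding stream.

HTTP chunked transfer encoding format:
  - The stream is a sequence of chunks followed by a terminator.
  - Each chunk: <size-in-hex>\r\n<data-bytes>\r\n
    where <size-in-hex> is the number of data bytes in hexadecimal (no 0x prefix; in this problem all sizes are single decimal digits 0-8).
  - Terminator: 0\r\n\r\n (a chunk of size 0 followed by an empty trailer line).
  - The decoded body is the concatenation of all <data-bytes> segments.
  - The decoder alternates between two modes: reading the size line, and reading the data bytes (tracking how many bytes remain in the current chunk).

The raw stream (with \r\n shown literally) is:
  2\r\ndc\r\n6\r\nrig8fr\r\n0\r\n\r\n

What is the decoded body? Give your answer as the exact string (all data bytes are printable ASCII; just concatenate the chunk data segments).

Answer: dcrig8fr

Derivation:
Chunk 1: stream[0..1]='2' size=0x2=2, data at stream[3..5]='dc' -> body[0..2], body so far='dc'
Chunk 2: stream[7..8]='6' size=0x6=6, data at stream[10..16]='rig8fr' -> body[2..8], body so far='dcrig8fr'
Chunk 3: stream[18..19]='0' size=0 (terminator). Final body='dcrig8fr' (8 bytes)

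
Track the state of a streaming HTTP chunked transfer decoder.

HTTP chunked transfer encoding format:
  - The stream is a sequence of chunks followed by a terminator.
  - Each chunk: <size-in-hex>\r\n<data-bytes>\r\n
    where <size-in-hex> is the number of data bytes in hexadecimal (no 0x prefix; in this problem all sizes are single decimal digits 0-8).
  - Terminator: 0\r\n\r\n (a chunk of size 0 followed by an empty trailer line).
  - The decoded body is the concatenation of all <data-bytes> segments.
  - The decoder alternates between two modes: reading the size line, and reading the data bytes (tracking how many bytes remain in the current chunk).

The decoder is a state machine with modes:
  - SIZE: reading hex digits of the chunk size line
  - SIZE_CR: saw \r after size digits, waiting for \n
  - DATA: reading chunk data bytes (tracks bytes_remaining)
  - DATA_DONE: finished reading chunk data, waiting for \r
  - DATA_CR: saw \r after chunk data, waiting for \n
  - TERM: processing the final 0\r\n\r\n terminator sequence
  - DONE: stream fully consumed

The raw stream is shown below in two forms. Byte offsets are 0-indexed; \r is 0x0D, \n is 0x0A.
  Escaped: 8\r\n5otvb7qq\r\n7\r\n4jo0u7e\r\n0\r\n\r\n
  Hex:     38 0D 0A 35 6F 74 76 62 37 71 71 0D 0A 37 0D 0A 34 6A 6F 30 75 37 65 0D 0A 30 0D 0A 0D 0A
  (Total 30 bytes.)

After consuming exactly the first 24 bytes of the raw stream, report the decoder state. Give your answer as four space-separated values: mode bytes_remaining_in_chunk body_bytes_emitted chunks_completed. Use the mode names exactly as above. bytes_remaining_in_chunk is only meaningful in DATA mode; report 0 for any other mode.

Byte 0 = '8': mode=SIZE remaining=0 emitted=0 chunks_done=0
Byte 1 = 0x0D: mode=SIZE_CR remaining=0 emitted=0 chunks_done=0
Byte 2 = 0x0A: mode=DATA remaining=8 emitted=0 chunks_done=0
Byte 3 = '5': mode=DATA remaining=7 emitted=1 chunks_done=0
Byte 4 = 'o': mode=DATA remaining=6 emitted=2 chunks_done=0
Byte 5 = 't': mode=DATA remaining=5 emitted=3 chunks_done=0
Byte 6 = 'v': mode=DATA remaining=4 emitted=4 chunks_done=0
Byte 7 = 'b': mode=DATA remaining=3 emitted=5 chunks_done=0
Byte 8 = '7': mode=DATA remaining=2 emitted=6 chunks_done=0
Byte 9 = 'q': mode=DATA remaining=1 emitted=7 chunks_done=0
Byte 10 = 'q': mode=DATA_DONE remaining=0 emitted=8 chunks_done=0
Byte 11 = 0x0D: mode=DATA_CR remaining=0 emitted=8 chunks_done=0
Byte 12 = 0x0A: mode=SIZE remaining=0 emitted=8 chunks_done=1
Byte 13 = '7': mode=SIZE remaining=0 emitted=8 chunks_done=1
Byte 14 = 0x0D: mode=SIZE_CR remaining=0 emitted=8 chunks_done=1
Byte 15 = 0x0A: mode=DATA remaining=7 emitted=8 chunks_done=1
Byte 16 = '4': mode=DATA remaining=6 emitted=9 chunks_done=1
Byte 17 = 'j': mode=DATA remaining=5 emitted=10 chunks_done=1
Byte 18 = 'o': mode=DATA remaining=4 emitted=11 chunks_done=1
Byte 19 = '0': mode=DATA remaining=3 emitted=12 chunks_done=1
Byte 20 = 'u': mode=DATA remaining=2 emitted=13 chunks_done=1
Byte 21 = '7': mode=DATA remaining=1 emitted=14 chunks_done=1
Byte 22 = 'e': mode=DATA_DONE remaining=0 emitted=15 chunks_done=1
Byte 23 = 0x0D: mode=DATA_CR remaining=0 emitted=15 chunks_done=1

Answer: DATA_CR 0 15 1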